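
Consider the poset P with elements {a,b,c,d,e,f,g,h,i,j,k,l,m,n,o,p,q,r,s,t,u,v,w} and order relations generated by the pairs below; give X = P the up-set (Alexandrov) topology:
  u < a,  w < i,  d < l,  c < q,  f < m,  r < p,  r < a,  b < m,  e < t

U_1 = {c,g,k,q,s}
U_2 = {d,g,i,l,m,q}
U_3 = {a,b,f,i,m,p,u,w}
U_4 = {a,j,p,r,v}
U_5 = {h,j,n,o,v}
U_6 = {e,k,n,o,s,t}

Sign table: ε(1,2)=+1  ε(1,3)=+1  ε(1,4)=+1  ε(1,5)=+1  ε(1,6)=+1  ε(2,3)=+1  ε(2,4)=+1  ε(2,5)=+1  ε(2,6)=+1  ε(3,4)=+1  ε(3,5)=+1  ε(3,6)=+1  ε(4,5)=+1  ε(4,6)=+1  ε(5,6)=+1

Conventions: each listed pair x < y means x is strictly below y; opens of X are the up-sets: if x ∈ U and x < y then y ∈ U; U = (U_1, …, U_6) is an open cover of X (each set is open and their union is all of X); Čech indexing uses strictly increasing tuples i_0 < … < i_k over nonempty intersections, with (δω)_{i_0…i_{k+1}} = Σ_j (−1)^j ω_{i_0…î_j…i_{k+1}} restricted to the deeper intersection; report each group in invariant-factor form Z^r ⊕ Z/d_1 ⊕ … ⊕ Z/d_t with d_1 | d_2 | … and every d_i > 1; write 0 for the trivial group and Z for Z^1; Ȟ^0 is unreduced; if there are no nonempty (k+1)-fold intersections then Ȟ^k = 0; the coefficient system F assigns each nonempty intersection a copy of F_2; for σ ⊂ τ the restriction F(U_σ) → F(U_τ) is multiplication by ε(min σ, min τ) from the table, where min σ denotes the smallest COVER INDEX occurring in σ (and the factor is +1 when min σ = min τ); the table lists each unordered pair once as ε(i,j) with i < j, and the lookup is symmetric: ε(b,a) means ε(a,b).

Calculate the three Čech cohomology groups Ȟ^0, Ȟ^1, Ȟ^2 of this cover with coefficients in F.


Ȟ^0 ≅ Z/2,  Ȟ^1 ≅ Z/2,  Ȟ^2 ≅ 0

cover nerve:
  U12={g,q} U16={k,s} U23={i,m} U34={a,p} U45={j,v} U56={n,o}
C dims 6,6; δ0: rk_F2 5
Ȟ^0: (6−5)−0=1 ⇒ Z/2
Ȟ^1: (6−0)−5=1 ⇒ Z/2
Ȟ^2: (0−0)−0=0 ⇒ 0


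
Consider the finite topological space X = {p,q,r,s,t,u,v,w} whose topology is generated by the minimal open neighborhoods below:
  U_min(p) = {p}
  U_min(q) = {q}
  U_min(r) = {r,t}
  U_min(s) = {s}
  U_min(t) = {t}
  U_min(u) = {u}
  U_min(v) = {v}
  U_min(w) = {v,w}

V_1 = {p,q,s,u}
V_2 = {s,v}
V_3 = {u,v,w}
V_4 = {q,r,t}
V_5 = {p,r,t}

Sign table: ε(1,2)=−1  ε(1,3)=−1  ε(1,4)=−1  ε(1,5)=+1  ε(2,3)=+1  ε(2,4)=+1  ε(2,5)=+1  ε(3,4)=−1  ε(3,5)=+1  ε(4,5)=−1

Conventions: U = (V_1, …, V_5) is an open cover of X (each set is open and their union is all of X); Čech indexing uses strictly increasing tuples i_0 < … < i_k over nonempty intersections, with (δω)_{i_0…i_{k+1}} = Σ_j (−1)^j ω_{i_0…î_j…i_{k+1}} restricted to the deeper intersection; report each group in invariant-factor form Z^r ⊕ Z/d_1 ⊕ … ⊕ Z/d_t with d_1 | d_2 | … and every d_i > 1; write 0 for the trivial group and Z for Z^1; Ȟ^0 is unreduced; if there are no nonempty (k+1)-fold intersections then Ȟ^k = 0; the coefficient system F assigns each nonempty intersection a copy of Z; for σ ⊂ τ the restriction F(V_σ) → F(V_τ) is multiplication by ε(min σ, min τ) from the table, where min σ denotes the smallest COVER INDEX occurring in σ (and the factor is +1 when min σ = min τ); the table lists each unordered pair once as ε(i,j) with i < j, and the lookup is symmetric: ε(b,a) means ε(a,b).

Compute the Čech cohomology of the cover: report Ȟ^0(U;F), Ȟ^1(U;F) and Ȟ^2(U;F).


nerve of the cover:
  V12={s} V13={u} V14={q} V15={p} V23={v} V45={r,t}
C dims 5,6; δ0: rk 4, SNF 1^4
Ȟ^0 = (5 − 4) − 0 = 1, so Ȟ^0 ≅ Z
Ȟ^1 = (6 − 0) − 4 = 2, so Ȟ^1 ≅ Z^2
Ȟ^2 = (0 − 0) − 0 = 0, so Ȟ^2 ≅ 0

Ȟ^0 ≅ Z,  Ȟ^1 ≅ Z^2,  Ȟ^2 ≅ 0


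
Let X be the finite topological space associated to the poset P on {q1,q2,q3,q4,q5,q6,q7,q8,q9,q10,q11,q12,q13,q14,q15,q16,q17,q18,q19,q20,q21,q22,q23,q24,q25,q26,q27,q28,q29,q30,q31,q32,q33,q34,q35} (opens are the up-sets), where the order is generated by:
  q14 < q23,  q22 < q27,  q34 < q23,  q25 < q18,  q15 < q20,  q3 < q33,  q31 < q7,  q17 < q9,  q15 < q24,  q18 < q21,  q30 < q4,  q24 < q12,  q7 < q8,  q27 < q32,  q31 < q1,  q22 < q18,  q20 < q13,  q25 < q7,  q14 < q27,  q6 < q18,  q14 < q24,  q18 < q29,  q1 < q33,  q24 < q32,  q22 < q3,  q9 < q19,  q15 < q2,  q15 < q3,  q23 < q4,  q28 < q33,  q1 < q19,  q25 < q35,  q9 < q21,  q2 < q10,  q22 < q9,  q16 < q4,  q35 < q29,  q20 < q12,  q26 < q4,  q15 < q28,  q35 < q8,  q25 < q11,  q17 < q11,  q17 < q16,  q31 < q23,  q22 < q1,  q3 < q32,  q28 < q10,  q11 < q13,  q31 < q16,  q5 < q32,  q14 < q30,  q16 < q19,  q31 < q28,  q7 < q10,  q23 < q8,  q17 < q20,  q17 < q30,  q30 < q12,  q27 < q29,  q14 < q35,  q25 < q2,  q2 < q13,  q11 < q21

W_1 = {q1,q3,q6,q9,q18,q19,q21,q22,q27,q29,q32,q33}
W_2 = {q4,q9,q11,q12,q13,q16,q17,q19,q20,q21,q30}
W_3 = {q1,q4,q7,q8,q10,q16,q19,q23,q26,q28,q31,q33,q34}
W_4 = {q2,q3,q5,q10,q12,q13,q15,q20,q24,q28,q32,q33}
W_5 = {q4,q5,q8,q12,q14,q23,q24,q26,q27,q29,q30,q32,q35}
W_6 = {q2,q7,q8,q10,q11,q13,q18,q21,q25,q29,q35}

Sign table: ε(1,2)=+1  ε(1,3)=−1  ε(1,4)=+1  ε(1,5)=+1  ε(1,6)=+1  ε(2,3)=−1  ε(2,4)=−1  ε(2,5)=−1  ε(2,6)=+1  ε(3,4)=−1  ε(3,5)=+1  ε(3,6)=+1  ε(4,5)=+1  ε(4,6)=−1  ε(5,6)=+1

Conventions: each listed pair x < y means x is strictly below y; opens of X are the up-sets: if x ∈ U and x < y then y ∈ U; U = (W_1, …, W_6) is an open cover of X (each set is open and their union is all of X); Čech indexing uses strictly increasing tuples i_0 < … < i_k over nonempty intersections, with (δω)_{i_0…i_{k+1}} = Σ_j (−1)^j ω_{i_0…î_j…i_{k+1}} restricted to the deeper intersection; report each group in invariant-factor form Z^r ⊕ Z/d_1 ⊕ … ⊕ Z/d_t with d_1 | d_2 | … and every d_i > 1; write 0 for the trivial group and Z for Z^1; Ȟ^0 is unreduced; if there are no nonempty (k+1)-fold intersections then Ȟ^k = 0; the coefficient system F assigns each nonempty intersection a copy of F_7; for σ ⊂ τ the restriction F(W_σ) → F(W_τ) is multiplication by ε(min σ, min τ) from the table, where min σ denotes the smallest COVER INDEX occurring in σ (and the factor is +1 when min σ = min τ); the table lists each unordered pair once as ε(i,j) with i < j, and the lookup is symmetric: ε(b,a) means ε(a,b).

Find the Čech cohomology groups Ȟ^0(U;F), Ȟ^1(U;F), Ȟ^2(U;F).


Ȟ^0 = 0, Ȟ^1 = 0 and Ȟ^2 = Z/7

nonempty intersections:
  W12={q9,q19,q21} W13={q1,q19,q33} W14={q3,q32,q33} W15={q27,q29,q32} W16={q18,q21,q29} W23={q4,q16,q19} W24={q12,q13,q20} W25={q4,q12,q30} W26={q11,q13,q21} W34={q10,q28,q33} W35={q4,q8,q23,q26} W36={q7,q8,q10} W45={q5,q12,q24,q32} W46={q2,q10,q13} W56={q8,q29,q35}
  W123={q19} W126={q21} W134={q33} W145={q32} W156={q29} W235={q4} W245={q12} W246={q13} W346={q10} W356={q8}
C dims 6,15,10; δ0: rk_F7 6; δ1: rk_F7 9
Ȟ^0: (6−6)−0=0 ⇒ 0
Ȟ^1: (15−9)−6=0 ⇒ 0
Ȟ^2: (10−0)−9=1 ⇒ Z/7


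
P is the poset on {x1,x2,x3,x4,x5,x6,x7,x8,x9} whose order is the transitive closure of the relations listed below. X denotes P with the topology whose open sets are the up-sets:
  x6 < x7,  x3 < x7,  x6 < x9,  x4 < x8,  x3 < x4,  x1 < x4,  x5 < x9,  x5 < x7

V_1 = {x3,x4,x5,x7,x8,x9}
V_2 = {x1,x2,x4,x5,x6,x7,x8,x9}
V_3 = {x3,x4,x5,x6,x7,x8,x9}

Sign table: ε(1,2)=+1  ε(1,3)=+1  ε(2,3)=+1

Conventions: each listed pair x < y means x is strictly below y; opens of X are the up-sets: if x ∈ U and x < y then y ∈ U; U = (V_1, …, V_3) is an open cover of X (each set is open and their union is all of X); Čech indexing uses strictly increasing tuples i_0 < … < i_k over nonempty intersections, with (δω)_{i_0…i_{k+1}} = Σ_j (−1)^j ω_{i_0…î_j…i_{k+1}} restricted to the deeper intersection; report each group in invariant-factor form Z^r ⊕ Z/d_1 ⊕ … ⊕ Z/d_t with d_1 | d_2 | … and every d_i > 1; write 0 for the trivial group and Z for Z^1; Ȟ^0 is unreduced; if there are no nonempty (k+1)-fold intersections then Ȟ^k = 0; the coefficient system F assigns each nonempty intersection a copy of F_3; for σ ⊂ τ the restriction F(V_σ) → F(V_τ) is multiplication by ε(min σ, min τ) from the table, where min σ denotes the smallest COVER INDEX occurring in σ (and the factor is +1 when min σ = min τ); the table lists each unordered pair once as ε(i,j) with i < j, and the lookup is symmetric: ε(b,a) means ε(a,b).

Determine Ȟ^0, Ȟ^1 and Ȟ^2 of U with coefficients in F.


cover nerve:
  V12={x4,x5,x7,x8,x9} V13={x3,x4,x5,x7,x8,x9} V23={x4,x5,x6,x7,x8,x9}
  V123={x4,x5,x7,x8,x9}
C dims 3,3,1; δ0: rk_F3 2; δ1: rk_F3 1
Ȟ^0: (3−2)−0=1 ⇒ Z/3
Ȟ^1: (3−1)−2=0 ⇒ 0
Ȟ^2: (1−0)−1=0 ⇒ 0

Ȟ^0 = Z/3,  Ȟ^1 = 0,  Ȟ^2 = 0


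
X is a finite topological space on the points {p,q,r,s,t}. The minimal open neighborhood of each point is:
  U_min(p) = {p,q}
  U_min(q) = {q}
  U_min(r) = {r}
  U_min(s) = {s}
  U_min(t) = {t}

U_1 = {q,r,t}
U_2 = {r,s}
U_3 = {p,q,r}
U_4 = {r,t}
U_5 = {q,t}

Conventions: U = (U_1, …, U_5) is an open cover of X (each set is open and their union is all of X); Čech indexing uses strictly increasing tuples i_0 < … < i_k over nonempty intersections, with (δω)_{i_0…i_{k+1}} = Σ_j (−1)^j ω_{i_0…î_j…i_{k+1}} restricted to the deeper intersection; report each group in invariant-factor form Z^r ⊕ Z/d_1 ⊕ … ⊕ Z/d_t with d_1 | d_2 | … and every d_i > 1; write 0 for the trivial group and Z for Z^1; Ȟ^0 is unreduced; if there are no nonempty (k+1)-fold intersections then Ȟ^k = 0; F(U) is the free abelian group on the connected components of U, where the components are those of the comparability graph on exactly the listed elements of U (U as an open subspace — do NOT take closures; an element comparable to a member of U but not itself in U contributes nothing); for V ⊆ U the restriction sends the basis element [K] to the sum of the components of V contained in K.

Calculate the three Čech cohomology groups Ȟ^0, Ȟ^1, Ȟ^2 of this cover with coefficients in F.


cover nerve:
  U12={r} U13={q,r} U14={r,t} U15={q,t} U23={r} U24={r} U34={r} U35={q} U45={t}
  U123={r} U124={r} U134={r} U135={q} U145={t} U234={r}
  U1234={r}
components per intersection:
  U1: {q} {r} {t}
  U2: {r} {s}
  U3: {p,q} {r}
  U4: {r} {t}
  U5: {q} {t}
  U12: {r}
  U13: {q} {r}
  U14: {r} {t}
  U15: {q} {t}
  U23: {r}
  U24: {r}
  U34: {r}
  U35: {q}
  U45: {t}
  U123: {r}
  U124: {r}
  U134: {r}
  U135: {q}
  U145: {t}
  U234: {r}
  U1234: {r}
C dims 11,12,6,1; δ0: rk 7, SNF 1^7; δ1: rk 5, SNF 1^5; δ2: rk 1, SNF 1^1
Ȟ^0: (11−7)−0=4 ⇒ Z^4
Ȟ^1: (12−5)−7=0 ⇒ 0
Ȟ^2: (6−1)−5=0 ⇒ 0

Ȟ^0 ≅ Z^4; Ȟ^1 ≅ 0; Ȟ^2 ≅ 0


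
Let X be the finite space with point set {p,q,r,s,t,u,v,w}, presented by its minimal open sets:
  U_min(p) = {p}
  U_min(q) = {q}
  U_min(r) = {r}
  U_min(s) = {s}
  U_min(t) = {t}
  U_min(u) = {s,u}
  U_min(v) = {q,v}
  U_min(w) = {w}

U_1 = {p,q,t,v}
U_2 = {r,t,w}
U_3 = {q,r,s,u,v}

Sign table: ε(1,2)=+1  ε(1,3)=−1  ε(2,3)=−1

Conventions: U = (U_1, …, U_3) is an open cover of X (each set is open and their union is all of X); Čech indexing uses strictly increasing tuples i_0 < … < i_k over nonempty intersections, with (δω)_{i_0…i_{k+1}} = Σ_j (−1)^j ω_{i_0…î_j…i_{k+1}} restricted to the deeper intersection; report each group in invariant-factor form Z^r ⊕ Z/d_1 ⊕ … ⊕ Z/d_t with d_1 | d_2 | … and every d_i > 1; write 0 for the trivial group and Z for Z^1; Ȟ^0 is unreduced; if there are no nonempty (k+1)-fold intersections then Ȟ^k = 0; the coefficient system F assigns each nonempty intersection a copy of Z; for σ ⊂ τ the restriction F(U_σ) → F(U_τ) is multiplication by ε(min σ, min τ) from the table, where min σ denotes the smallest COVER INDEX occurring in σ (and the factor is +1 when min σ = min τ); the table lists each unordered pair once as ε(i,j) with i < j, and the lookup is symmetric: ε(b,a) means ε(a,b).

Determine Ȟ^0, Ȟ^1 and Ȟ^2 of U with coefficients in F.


Ȟ^0 = Z; Ȟ^1 = Z; Ȟ^2 = 0

nerve of the cover:
  U12={t} U13={q,v} U23={r}
C dims 3,3; δ0: rk 2, SNF 1^2
Ȟ^0 = (3 − 2) − 0 = 1, so Ȟ^0 ≅ Z
Ȟ^1 = (3 − 0) − 2 = 1, so Ȟ^1 ≅ Z
Ȟ^2 = (0 − 0) − 0 = 0, so Ȟ^2 ≅ 0


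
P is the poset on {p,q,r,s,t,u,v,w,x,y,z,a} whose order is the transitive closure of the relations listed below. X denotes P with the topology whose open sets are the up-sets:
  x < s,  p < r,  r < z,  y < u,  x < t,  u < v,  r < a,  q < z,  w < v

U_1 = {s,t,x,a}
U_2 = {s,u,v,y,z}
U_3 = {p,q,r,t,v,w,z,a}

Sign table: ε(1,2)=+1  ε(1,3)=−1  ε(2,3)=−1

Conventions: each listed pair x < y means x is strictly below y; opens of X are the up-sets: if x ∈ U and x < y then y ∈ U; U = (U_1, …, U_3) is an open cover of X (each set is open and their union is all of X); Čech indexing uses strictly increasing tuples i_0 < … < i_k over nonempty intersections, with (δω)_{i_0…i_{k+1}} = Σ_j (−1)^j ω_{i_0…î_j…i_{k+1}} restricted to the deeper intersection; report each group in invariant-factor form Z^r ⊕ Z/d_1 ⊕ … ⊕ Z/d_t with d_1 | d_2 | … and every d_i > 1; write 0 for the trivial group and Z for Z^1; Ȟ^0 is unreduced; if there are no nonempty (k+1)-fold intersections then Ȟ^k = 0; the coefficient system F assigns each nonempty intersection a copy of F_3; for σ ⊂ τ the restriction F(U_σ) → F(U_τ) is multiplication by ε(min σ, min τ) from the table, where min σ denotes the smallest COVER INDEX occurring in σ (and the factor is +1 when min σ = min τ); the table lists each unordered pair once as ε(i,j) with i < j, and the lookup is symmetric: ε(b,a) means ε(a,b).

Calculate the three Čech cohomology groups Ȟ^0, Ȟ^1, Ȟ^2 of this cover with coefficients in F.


nerve of the cover:
  U12={s} U13={t,a} U23={v,z}
C dims 3,3; δ0: rk_F3 2
Ȟ^0 = (3 − 2) − 0 = 1, so Ȟ^0 ≅ Z/3
Ȟ^1 = (3 − 0) − 2 = 1, so Ȟ^1 ≅ Z/3
Ȟ^2 = (0 − 0) − 0 = 0, so Ȟ^2 ≅ 0

Ȟ^0 = Z/3, Ȟ^1 = Z/3, Ȟ^2 = 0


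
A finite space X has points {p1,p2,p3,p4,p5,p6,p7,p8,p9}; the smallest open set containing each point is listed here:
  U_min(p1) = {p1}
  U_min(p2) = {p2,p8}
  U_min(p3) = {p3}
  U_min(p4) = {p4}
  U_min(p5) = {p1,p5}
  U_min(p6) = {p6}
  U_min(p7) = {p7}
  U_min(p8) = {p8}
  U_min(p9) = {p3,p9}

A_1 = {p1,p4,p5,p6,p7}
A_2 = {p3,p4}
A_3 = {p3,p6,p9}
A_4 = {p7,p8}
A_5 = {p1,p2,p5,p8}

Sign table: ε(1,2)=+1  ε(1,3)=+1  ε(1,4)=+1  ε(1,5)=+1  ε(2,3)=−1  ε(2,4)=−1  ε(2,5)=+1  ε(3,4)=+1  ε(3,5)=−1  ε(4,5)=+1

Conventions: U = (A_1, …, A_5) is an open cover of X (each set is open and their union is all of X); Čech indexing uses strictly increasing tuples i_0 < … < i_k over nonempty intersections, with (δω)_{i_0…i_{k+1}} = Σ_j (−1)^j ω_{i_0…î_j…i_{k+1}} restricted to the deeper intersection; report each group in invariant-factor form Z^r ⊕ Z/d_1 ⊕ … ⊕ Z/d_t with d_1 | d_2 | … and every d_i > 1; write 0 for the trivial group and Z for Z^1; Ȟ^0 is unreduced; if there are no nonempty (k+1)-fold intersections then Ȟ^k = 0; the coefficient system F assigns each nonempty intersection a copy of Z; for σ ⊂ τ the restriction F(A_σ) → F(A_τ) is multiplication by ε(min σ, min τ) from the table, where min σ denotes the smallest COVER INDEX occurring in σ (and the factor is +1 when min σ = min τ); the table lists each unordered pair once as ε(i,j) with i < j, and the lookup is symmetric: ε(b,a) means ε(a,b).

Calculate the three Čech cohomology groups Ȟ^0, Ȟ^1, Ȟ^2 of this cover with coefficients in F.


Ȟ^0 ≅ 0,  Ȟ^1 ≅ Z ⊕ Z/2,  Ȟ^2 ≅ 0

nonempty overlaps:
  A12={p4} A13={p6} A14={p7} A15={p1,p5} A23={p3} A45={p8}
C dims 5,6; δ0: rk 5, SNF 1^4·2
degree 0: 5−5−0 = 0 → Ȟ^0 ≅ 0
degree 1: 6−0−5 = 1 plus torsion [2] → Ȟ^1 ≅ Z ⊕ Z/2
degree 2: 0−0−0 = 0 → Ȟ^2 ≅ 0


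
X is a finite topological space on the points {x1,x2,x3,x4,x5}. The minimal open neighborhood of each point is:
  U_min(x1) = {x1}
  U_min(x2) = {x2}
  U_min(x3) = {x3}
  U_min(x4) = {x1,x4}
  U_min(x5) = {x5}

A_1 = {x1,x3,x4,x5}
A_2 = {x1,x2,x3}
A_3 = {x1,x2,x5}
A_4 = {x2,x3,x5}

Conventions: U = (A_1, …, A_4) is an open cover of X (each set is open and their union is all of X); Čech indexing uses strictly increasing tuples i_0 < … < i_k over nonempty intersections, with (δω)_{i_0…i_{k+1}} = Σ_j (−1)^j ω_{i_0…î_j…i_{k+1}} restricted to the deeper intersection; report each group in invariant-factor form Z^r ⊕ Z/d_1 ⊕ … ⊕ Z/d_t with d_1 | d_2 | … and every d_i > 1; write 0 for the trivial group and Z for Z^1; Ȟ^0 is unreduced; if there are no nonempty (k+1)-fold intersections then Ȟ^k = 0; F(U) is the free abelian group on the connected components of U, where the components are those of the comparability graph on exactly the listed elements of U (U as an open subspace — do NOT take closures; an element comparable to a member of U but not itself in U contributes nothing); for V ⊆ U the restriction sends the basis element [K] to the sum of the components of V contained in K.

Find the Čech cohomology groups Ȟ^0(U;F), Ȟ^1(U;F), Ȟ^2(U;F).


Ȟ^0 ≅ Z^4, Ȟ^1 ≅ 0, Ȟ^2 ≅ 0

nonempty intersections:
  A12={x1,x3} A13={x1,x5} A14={x3,x5} A23={x1,x2} A24={x2,x3} A34={x2,x5}
  A123={x1} A124={x3} A134={x5} A234={x2}
components per intersection:
  A1: {x1,x4} {x3} {x5}
  A2: {x1} {x2} {x3}
  A3: {x1} {x2} {x5}
  A4: {x2} {x3} {x5}
  A12: {x1} {x3}
  A13: {x1} {x5}
  A14: {x3} {x5}
  A23: {x1} {x2}
  A24: {x2} {x3}
  A34: {x2} {x5}
  A123: {x1}
  A124: {x3}
  A134: {x5}
  A234: {x2}
C dims 12,12,4; δ0: rk 8, SNF 1^8; δ1: rk 4, SNF 1^4
Ȟ^0: (12−8)−0=4 ⇒ Z^4
Ȟ^1: (12−4)−8=0 ⇒ 0
Ȟ^2: (4−0)−4=0 ⇒ 0


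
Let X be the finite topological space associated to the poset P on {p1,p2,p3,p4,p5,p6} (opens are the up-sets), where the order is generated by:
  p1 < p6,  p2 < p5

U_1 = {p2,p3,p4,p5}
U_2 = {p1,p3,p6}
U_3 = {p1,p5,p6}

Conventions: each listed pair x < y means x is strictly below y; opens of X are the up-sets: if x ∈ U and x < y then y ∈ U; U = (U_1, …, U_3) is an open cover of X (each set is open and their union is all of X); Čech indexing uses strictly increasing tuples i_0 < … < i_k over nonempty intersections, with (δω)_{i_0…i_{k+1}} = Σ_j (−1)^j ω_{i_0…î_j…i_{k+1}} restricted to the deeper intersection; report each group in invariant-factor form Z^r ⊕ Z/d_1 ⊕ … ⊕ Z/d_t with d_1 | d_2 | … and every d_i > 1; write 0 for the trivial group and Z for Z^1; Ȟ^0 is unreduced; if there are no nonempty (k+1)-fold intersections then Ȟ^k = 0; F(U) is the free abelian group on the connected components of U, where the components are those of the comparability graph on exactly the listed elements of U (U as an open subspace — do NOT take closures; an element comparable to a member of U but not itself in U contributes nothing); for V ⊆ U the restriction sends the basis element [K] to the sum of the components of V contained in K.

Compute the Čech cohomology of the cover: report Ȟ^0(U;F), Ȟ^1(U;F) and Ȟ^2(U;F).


Ȟ^0 ≅ Z^4,  Ȟ^1 ≅ 0,  Ȟ^2 ≅ 0

nonempty overlaps:
  U12={p3} U13={p5} U23={p1,p6}
components per intersection:
  U1: {p2,p5} {p3} {p4}
  U2: {p1,p6} {p3}
  U3: {p1,p6} {p5}
  U12: {p3}
  U13: {p5}
  U23: {p1,p6}
C dims 7,3; δ0: rk 3, SNF 1^3
degree 0: 7−3−0 = 4 → Ȟ^0 ≅ Z^4
degree 1: 3−0−3 = 0 → Ȟ^1 ≅ 0
degree 2: 0−0−0 = 0 → Ȟ^2 ≅ 0


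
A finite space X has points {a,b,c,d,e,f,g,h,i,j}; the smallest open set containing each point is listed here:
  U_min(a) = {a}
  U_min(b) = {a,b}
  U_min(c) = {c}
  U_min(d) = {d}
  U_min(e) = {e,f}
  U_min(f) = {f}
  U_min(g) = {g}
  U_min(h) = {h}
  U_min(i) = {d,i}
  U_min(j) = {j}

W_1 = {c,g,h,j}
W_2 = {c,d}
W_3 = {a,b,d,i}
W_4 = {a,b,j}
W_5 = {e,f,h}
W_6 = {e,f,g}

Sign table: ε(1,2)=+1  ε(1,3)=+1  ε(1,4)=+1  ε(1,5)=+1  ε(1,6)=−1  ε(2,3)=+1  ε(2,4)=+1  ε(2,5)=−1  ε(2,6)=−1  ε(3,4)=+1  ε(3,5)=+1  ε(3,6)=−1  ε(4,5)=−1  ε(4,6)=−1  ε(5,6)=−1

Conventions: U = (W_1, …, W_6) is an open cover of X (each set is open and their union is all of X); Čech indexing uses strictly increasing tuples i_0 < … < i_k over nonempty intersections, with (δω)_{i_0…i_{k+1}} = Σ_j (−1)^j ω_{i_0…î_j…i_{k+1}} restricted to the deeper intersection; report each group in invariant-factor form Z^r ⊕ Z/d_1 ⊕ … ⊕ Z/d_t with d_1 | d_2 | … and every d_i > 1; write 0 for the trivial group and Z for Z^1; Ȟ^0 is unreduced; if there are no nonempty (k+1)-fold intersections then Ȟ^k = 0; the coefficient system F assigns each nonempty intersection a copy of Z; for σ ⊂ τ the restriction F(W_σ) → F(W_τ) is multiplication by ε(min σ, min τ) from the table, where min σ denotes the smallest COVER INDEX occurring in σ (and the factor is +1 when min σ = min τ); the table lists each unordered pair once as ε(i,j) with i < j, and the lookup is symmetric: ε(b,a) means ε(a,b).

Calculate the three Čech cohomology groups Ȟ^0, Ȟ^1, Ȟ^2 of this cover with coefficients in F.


nerve simplices:
  W12={c} W14={j} W15={h} W16={g} W23={d} W34={a,b} W56={e,f}
C dims 6,7; δ0: rk 5, SNF 1^5
degree 0: 6−5−0 = 1 → Ȟ^0 ≅ Z
degree 1: 7−0−5 = 2 → Ȟ^1 ≅ Z^2
degree 2: 0−0−0 = 0 → Ȟ^2 ≅ 0

Ȟ^0(U;F) ≅ Z, Ȟ^1(U;F) ≅ Z^2 and Ȟ^2(U;F) ≅ 0


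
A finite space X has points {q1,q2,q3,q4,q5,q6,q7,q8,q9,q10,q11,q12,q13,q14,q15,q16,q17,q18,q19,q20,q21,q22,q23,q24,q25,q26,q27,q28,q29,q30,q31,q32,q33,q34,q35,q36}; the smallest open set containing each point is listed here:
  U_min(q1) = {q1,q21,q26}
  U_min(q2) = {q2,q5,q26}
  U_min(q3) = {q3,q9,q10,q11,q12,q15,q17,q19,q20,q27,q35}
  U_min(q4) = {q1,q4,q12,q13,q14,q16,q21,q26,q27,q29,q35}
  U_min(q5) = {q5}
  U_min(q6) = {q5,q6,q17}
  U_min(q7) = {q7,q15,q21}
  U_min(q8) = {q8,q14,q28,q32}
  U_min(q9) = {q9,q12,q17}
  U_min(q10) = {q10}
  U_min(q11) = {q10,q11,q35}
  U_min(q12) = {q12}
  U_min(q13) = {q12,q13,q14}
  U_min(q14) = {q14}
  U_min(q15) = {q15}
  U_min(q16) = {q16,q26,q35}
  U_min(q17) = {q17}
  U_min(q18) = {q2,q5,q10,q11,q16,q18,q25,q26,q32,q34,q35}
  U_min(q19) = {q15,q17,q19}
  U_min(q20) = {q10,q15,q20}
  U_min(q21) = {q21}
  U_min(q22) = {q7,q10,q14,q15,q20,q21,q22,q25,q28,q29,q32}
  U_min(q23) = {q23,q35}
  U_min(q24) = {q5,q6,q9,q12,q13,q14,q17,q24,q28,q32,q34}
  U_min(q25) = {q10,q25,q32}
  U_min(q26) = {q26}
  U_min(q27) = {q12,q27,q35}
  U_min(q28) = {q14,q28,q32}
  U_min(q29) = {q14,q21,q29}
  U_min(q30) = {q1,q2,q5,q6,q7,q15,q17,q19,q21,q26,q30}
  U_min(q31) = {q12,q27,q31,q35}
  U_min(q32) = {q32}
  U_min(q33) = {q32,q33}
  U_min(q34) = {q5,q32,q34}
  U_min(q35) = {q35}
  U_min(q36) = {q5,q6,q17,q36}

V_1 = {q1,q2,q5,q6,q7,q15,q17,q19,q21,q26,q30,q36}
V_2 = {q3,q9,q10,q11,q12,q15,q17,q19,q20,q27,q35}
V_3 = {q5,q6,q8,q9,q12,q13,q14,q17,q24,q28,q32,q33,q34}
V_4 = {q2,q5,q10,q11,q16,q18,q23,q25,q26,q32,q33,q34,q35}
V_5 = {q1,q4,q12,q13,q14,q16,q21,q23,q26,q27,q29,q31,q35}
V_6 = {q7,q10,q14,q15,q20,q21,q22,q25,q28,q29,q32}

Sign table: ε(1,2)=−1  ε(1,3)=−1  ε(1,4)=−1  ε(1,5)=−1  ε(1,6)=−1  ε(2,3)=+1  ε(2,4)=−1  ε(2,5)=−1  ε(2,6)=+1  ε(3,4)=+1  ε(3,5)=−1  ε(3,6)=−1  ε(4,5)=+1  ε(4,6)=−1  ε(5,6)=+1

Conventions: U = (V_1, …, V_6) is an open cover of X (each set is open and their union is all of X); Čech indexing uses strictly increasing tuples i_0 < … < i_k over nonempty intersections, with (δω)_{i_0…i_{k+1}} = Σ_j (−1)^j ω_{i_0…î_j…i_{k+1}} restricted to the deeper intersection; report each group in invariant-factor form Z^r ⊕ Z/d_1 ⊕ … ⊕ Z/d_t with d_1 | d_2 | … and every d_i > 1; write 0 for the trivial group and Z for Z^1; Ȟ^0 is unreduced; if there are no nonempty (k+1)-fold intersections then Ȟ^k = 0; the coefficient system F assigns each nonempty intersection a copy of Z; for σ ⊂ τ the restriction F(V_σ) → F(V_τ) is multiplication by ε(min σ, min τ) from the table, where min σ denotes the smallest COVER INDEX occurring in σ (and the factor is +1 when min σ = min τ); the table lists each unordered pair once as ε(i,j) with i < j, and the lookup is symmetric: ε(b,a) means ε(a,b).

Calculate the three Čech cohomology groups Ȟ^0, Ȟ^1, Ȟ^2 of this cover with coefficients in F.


Ȟ^0(U;F) ≅ 0; Ȟ^1(U;F) ≅ Z/2; Ȟ^2(U;F) ≅ Z

nonempty intersections:
  V12={q15,q17,q19} V13={q5,q6,q17} V14={q2,q5,q26} V15={q1,q21,q26} V16={q7,q15,q21} V23={q9,q12,q17} V24={q10,q11,q35} V25={q12,q27,q35} V26={q10,q15,q20} V34={q5,q32,q33,q34} V35={q12,q13,q14} V36={q14,q28,q32} V45={q16,q23,q26,q35} V46={q10,q25,q32} V56={q14,q21,q29}
  V123={q17} V126={q15} V134={q5} V145={q26} V156={q21} V235={q12} V245={q35} V246={q10} V346={q32} V356={q14}
C dims 6,15,10; δ0: rk 6, SNF 1^5·2; δ1: rk 9, SNF 1^9
Ȟ^0: (6−6)−0=0 ⇒ 0
Ȟ^1: (15−9)−6=0 plus torsion [2] ⇒ Z/2
Ȟ^2: (10−0)−9=1 ⇒ Z


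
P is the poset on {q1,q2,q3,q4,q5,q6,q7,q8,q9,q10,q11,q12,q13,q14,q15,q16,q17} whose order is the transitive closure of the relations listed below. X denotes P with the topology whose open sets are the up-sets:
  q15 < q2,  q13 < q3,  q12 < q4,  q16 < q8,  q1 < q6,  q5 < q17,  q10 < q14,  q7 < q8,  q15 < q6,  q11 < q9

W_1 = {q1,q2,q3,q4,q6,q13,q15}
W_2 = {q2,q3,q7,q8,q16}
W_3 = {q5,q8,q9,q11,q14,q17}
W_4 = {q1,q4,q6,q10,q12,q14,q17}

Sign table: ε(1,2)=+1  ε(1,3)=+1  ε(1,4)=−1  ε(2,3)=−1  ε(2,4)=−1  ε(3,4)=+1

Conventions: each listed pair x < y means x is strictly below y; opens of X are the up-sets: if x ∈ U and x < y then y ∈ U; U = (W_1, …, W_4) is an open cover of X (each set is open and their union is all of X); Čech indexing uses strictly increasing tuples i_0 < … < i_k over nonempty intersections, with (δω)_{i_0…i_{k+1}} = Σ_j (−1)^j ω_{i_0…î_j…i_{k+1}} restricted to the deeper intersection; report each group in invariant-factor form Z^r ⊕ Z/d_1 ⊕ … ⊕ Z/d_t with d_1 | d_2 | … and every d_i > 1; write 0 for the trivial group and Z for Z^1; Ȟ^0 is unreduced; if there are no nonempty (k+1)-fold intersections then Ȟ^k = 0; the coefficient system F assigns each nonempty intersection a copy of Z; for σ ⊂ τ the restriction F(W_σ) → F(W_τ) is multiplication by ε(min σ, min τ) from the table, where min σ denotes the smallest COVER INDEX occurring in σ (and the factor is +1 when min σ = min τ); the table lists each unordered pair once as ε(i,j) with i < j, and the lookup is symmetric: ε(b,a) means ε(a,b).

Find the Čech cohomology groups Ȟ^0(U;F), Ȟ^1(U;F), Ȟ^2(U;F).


nerve of the cover:
  W12={q2,q3} W14={q1,q4,q6} W23={q8} W34={q14,q17}
C dims 4,4; δ0: rk 3, SNF 1^3
Ȟ^0 = (4 − 3) − 0 = 1, so Ȟ^0 ≅ Z
Ȟ^1 = (4 − 0) − 3 = 1, so Ȟ^1 ≅ Z
Ȟ^2 = (0 − 0) − 0 = 0, so Ȟ^2 ≅ 0

Ȟ^0 ≅ Z, Ȟ^1 ≅ Z and Ȟ^2 ≅ 0


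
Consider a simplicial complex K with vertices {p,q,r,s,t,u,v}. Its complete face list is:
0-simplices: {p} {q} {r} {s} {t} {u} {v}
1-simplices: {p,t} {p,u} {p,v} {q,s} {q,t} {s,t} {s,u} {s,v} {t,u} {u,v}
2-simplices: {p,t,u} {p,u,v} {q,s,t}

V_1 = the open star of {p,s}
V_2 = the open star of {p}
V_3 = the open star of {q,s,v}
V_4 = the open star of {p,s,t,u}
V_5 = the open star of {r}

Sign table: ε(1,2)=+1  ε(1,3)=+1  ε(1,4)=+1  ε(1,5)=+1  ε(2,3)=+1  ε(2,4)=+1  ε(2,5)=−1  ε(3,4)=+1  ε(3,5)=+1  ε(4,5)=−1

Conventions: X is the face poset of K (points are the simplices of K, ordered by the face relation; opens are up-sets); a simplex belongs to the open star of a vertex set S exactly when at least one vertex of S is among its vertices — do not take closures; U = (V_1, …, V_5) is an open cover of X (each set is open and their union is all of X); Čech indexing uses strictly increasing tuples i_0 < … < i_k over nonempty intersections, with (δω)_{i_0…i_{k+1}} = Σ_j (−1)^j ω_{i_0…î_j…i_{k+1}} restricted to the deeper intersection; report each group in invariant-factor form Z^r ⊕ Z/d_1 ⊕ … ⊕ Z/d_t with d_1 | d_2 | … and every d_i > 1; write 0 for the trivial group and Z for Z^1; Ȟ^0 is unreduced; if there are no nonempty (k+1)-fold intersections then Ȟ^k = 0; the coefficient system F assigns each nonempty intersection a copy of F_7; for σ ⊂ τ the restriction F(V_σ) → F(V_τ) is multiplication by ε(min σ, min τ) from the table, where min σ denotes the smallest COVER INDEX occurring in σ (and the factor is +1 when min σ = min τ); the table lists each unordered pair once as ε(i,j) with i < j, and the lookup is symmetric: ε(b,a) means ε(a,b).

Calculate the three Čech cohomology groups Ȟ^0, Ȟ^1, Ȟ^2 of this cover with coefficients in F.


Ȟ^0 ≅ Z/7 ⊕ Z/7, Ȟ^1 ≅ 0 and Ȟ^2 ≅ 0

intersection data:
  V1={{p},{s},{p,t},{p,u},{p,v},{q,s},{s,t},{s,u},{s,v},{p,t,u},{p,u,v},{q,s,t}} V2={{p},{p,t},{p,u},{p,v},{p,t,u},{p,u,v}} V3={{q},{s},{v},{p,v},{q,s},{q,t},{s,t},{s,u},{s,v},{u,v},{p,u,v},{q,s,t}} V4={{p},{s},{t},{u},{p,t},{p,u},{p,v},{q,s},{q,t},{s,t},{s,u},{s,v},{t,u},{u,v},{p,t,u},{p,u,v},{q,s,t}} V5={{r}}
  V12={{p},{p,t},{p,u},{p,v},{p,t,u},{p,u,v}} V13={{s},{p,v},{q,s},{s,t},{s,u},{s,v},{p,u,v},{q,s,t}} V14={{p},{s},{p,t},{p,u},{p,v},{q,s},{s,t},{s,u},{s,v},{p,t,u},{p,u,v},{q,s,t}} V23={{p,v},{p,u,v}} V24={{p},{p,t},{p,u},{p,v},{p,t,u},{p,u,v}} V34={{s},{p,v},{q,s},{q,t},{s,t},{s,u},{s,v},{u,v},{p,u,v},{q,s,t}}
  V123={{p,v},{p,u,v}} V124={{p},{p,t},{p,u},{p,v},{p,t,u},{p,u,v}} V134={{s},{p,v},{q,s},{s,t},{s,u},{s,v},{p,u,v},{q,s,t}} V234={{p,v},{p,u,v}}
  V1234={{p,v},{p,u,v}}
C dims 5,6,4,1; δ0: rk_F7 3; δ1: rk_F7 3; δ2: rk_F7 1
Ȟ^0 = (5 − 3) − 0 = 2, so Ȟ^0 ≅ Z/7 ⊕ Z/7
Ȟ^1 = (6 − 3) − 3 = 0, so Ȟ^1 ≅ 0
Ȟ^2 = (4 − 1) − 3 = 0, so Ȟ^2 ≅ 0


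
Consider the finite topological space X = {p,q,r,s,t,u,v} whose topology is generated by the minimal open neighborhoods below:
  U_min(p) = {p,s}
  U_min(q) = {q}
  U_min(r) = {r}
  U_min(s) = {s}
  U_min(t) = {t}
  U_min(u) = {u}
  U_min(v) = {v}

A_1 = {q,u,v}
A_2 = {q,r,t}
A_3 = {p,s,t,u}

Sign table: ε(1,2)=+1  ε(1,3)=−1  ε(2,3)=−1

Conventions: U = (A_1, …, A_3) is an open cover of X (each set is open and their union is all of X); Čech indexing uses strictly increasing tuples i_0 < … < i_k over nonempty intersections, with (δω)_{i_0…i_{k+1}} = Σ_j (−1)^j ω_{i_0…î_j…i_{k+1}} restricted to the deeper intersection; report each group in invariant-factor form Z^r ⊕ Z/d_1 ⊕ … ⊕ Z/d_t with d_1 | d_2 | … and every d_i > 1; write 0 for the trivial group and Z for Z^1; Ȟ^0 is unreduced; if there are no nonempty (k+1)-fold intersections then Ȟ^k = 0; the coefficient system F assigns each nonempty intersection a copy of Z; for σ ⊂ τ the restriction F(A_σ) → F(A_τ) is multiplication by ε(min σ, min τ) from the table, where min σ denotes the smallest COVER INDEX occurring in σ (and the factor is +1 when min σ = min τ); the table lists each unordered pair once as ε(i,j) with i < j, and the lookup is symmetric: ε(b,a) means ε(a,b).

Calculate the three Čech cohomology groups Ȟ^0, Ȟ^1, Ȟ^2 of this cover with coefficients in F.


intersection data:
  A12={q} A13={u} A23={t}
C dims 3,3; δ0: rk 2, SNF 1^2
Ȟ^0 = (3 − 2) − 0 = 1, so Ȟ^0 ≅ Z
Ȟ^1 = (3 − 0) − 2 = 1, so Ȟ^1 ≅ Z
Ȟ^2 = (0 − 0) − 0 = 0, so Ȟ^2 ≅ 0

Ȟ^0 = Z, Ȟ^1 = Z, Ȟ^2 = 0


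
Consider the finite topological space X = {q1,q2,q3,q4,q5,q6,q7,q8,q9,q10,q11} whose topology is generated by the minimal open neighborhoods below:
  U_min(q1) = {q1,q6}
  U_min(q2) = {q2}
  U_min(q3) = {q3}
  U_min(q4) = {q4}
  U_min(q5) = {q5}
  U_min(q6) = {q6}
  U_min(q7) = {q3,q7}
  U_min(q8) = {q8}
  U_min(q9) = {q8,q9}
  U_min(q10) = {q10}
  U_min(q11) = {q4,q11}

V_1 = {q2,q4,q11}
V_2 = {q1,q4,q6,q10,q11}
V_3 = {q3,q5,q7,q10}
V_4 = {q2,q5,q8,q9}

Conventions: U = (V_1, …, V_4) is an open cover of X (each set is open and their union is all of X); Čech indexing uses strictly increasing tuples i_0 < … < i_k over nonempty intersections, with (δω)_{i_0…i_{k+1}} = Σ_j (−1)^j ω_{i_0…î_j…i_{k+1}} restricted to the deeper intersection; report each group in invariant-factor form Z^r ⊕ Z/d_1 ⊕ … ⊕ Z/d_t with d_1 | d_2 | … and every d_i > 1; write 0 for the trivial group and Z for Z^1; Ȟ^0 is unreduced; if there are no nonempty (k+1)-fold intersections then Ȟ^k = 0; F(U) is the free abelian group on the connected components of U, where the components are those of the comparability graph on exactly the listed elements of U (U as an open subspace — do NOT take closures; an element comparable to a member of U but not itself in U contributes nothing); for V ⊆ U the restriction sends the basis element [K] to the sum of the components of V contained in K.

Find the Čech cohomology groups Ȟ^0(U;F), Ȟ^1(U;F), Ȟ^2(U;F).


Ȟ^0(U;F) ≅ Z^7,  Ȟ^1(U;F) ≅ 0,  Ȟ^2(U;F) ≅ 0

intersection data:
  V12={q4,q11} V14={q2} V23={q10} V34={q5}
components per intersection:
  V1: {q2} {q4,q11}
  V2: {q1,q6} {q4,q11} {q10}
  V3: {q3,q7} {q5} {q10}
  V4: {q2} {q5} {q8,q9}
  V12: {q4,q11}
  V14: {q2}
  V23: {q10}
  V34: {q5}
C dims 11,4; δ0: rk 4, SNF 1^4
Ȟ^0 = (11 − 4) − 0 = 7, so Ȟ^0 ≅ Z^7
Ȟ^1 = (4 − 0) − 4 = 0, so Ȟ^1 ≅ 0
Ȟ^2 = (0 − 0) − 0 = 0, so Ȟ^2 ≅ 0


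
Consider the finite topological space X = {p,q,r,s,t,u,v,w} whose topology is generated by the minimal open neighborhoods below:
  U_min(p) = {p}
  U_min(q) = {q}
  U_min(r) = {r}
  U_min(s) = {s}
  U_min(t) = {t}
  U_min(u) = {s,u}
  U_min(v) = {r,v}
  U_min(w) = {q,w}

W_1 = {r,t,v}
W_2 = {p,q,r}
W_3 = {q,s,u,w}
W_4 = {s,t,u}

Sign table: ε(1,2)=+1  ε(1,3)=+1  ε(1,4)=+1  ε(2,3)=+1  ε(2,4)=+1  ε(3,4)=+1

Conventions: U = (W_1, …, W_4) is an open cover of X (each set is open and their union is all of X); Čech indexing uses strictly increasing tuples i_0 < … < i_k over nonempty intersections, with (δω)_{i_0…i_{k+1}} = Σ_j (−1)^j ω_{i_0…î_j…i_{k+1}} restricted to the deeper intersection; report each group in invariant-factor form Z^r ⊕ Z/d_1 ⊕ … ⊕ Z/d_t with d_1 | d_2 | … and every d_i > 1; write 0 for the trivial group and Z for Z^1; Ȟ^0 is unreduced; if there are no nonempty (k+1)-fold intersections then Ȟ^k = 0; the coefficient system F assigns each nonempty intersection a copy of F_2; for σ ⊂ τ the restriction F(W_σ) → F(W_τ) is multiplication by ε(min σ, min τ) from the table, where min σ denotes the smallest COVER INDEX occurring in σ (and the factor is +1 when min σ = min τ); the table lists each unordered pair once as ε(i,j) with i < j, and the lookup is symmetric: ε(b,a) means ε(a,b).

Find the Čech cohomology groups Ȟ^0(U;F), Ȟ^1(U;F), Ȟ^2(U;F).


Ȟ^0 = Z/2; Ȟ^1 = Z/2; Ȟ^2 = 0

nonempty overlaps:
  W12={r} W14={t} W23={q} W34={s,u}
C dims 4,4; δ0: rk_F2 3
degree 0: 4−3−0 = 1 → Ȟ^0 ≅ Z/2
degree 1: 4−0−3 = 1 → Ȟ^1 ≅ Z/2
degree 2: 0−0−0 = 0 → Ȟ^2 ≅ 0


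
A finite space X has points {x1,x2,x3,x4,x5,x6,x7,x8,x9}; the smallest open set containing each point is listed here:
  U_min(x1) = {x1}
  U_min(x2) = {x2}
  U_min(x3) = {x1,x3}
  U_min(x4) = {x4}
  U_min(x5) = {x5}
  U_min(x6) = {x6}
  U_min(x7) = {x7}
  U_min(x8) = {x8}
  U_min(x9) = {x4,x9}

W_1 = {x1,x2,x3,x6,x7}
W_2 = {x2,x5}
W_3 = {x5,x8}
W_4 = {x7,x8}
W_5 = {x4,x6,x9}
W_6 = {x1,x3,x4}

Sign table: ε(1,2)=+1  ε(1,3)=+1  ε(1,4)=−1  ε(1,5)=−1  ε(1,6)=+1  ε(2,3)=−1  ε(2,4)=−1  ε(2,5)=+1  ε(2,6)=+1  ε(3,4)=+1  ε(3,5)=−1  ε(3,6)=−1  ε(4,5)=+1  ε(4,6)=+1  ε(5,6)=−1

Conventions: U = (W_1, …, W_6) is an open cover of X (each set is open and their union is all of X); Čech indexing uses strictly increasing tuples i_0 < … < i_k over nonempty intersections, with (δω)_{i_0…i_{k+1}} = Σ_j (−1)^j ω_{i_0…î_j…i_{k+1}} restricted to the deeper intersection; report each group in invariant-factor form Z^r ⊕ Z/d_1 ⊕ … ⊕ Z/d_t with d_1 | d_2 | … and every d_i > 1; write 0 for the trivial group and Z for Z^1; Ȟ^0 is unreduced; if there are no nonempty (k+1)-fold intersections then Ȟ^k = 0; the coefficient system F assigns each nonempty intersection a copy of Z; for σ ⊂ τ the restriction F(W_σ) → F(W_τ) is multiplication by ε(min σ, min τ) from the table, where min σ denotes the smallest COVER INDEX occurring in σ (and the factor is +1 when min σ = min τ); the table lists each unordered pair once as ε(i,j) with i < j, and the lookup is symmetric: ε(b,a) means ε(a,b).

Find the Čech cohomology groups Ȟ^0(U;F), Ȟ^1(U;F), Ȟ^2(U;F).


nonempty overlaps:
  W12={x2} W14={x7} W15={x6} W16={x1,x3} W23={x5} W34={x8} W56={x4}
C dims 6,7; δ0: rk 5, SNF 1^5
degree 0: 6−5−0 = 1 → Ȟ^0 ≅ Z
degree 1: 7−0−5 = 2 → Ȟ^1 ≅ Z^2
degree 2: 0−0−0 = 0 → Ȟ^2 ≅ 0

Ȟ^0(U;F) ≅ Z, Ȟ^1(U;F) ≅ Z^2, Ȟ^2(U;F) ≅ 0


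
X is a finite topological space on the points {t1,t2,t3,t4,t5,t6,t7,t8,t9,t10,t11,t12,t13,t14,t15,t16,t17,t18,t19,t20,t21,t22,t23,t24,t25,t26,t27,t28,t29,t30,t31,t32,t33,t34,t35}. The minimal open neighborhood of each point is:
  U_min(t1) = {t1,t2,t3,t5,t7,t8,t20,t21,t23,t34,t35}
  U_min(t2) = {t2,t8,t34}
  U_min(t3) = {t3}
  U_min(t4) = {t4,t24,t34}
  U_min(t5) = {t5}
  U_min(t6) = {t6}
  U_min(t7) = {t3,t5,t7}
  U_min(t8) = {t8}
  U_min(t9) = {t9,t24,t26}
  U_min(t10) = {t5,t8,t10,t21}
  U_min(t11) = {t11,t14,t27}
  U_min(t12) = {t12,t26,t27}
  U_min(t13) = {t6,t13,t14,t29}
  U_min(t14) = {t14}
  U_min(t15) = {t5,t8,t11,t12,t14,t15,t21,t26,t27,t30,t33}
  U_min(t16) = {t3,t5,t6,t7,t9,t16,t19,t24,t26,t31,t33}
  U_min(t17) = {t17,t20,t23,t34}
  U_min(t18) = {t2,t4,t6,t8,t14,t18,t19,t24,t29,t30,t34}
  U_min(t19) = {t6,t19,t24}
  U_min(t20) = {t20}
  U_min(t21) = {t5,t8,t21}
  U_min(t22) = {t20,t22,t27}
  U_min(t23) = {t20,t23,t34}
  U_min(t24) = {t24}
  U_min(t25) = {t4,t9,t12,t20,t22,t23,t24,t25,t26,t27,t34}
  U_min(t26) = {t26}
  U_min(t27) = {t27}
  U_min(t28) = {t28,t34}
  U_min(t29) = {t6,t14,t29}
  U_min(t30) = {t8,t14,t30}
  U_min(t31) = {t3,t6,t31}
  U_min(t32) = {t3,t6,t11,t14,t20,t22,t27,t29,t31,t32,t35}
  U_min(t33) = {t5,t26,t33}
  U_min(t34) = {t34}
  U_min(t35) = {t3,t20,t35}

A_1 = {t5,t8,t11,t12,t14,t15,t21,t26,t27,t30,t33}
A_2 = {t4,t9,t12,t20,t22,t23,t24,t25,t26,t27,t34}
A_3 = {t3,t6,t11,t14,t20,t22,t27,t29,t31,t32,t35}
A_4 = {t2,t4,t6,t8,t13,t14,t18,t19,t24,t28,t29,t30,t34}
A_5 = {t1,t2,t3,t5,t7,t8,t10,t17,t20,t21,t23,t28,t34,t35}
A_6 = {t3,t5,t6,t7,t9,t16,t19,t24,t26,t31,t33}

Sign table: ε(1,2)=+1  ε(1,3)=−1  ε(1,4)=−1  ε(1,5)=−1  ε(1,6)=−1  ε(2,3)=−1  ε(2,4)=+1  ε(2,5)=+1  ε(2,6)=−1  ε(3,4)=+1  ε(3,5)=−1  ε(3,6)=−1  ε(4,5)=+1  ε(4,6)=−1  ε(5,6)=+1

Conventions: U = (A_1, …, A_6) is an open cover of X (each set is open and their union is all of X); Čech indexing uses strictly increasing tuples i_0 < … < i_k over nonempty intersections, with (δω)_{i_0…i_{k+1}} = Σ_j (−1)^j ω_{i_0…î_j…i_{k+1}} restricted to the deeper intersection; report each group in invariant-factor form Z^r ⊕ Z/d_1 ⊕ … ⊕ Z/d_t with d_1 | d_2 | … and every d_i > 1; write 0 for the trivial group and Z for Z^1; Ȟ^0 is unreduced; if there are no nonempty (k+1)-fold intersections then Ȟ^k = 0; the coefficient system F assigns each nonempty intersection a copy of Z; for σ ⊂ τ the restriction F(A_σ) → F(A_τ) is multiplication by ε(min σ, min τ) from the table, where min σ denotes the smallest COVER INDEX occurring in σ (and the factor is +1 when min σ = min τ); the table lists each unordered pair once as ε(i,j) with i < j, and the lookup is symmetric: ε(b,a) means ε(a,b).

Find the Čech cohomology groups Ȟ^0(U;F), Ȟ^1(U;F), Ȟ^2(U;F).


cover nerve:
  A12={t12,t26,t27} A13={t11,t14,t27} A14={t8,t14,t30} A15={t5,t8,t21} A16={t5,t26,t33} A23={t20,t22,t27} A24={t4,t24,t34} A25={t20,t23,t34} A26={t9,t24,t26} A34={t6,t14,t29} A35={t3,t20,t35} A36={t3,t6,t31} A45={t2,t8,t28,t34} A46={t6,t19,t24} A56={t3,t5,t7}
  A123={t27} A126={t26} A134={t14} A145={t8} A156={t5} A235={t20} A245={t34} A246={t24} A346={t6} A356={t3}
C dims 6,15,10; δ0: rk 6, SNF 1^5·2; δ1: rk 9, SNF 1^9
Ȟ^0: (6−6)−0=0 ⇒ 0
Ȟ^1: (15−9)−6=0 plus torsion [2] ⇒ Z/2
Ȟ^2: (10−0)−9=1 ⇒ Z

Ȟ^0(U;F) ≅ 0, Ȟ^1(U;F) ≅ Z/2, Ȟ^2(U;F) ≅ Z


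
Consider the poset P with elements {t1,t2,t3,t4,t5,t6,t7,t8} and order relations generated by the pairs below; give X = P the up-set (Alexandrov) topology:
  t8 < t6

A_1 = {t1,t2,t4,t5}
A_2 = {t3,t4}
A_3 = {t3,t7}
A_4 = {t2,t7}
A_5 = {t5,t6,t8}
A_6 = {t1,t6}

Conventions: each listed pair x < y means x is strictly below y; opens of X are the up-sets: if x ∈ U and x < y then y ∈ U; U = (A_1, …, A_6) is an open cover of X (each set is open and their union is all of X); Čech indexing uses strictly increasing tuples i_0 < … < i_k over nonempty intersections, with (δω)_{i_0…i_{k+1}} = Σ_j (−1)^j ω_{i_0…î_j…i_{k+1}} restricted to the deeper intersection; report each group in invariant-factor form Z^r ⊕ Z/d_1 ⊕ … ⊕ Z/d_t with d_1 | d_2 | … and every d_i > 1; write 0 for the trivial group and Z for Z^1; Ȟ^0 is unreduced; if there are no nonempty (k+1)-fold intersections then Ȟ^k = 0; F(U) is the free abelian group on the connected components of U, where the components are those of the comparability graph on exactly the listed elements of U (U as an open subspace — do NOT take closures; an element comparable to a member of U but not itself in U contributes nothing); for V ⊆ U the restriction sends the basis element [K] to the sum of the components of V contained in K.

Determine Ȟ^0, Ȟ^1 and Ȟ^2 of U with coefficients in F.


Ȟ^0(U;F) ≅ Z^7,  Ȟ^1(U;F) ≅ 0,  Ȟ^2(U;F) ≅ 0

nerve of the cover:
  A12={t4} A14={t2} A15={t5} A16={t1} A23={t3} A34={t7} A56={t6}
components per intersection:
  A1: {t1} {t2} {t4} {t5}
  A2: {t3} {t4}
  A3: {t3} {t7}
  A4: {t2} {t7}
  A5: {t5} {t6,t8}
  A6: {t1} {t6}
  A12: {t4}
  A14: {t2}
  A15: {t5}
  A16: {t1}
  A23: {t3}
  A34: {t7}
  A56: {t6}
C dims 14,7; δ0: rk 7, SNF 1^7
Ȟ^0 = (14 − 7) − 0 = 7, so Ȟ^0 ≅ Z^7
Ȟ^1 = (7 − 0) − 7 = 0, so Ȟ^1 ≅ 0
Ȟ^2 = (0 − 0) − 0 = 0, so Ȟ^2 ≅ 0
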